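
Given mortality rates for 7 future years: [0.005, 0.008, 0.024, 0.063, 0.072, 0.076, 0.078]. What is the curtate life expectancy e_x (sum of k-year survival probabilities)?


e_x = sum_{k=1}^{n} k_p_x
k_p_x values:
  1_p_x = 0.995
  2_p_x = 0.98704
  3_p_x = 0.963351
  4_p_x = 0.90266
  5_p_x = 0.837668
  6_p_x = 0.774006
  7_p_x = 0.713633
e_x = 6.1734


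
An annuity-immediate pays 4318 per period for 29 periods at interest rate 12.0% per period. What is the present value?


PV = PMT * (1 - (1+i)^(-n)) / i
= 4318 * (1 - (1+0.12)^(-29)) / 0.12
= 4318 * (1 - 0.037383) / 0.12
= 4318 * 8.021806
= 34638.1585


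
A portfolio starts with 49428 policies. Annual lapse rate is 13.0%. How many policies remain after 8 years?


remaining = initial * (1 - lapse)^years
= 49428 * (1 - 0.13)^8
= 49428 * 0.328212
= 16222.8465


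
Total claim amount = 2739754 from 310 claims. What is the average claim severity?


severity = total / number
= 2739754 / 310
= 8837.9161


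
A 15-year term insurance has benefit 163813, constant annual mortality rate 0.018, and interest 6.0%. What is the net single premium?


NSP = benefit * sum_{k=0}^{n-1} k_p_x * q * v^(k+1)
With constant q=0.018, v=0.943396
Sum = 0.157443
NSP = 163813 * 0.157443
= 25791.1305


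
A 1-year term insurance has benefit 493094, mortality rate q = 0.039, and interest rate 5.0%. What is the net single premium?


NSP = benefit * q * v
v = 1/(1+i) = 0.952381
NSP = 493094 * 0.039 * 0.952381
= 18314.92


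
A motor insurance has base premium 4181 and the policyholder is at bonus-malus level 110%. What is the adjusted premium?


adjusted = base * BM_level / 100
= 4181 * 110 / 100
= 4181 * 1.1
= 4599.1


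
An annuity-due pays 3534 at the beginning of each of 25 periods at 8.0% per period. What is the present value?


PV_due = PMT * (1-(1+i)^(-n))/i * (1+i)
PV_immediate = 37724.6591
PV_due = 37724.6591 * 1.08
= 40742.6318


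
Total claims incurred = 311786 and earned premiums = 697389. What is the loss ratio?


Loss ratio = claims / premiums
= 311786 / 697389
= 0.4471


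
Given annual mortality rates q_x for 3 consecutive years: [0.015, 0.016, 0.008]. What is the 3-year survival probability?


p_k = 1 - q_k for each year
Survival = product of (1 - q_k)
= 0.985 * 0.984 * 0.992
= 0.9615


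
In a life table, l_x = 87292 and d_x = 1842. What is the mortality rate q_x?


q_x = d_x / l_x
= 1842 / 87292
= 0.0211


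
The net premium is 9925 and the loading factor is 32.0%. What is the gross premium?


Gross = net * (1 + loading)
= 9925 * (1 + 0.32)
= 9925 * 1.32
= 13101.0


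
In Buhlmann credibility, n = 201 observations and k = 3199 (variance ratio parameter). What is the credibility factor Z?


Z = n / (n + k)
= 201 / (201 + 3199)
= 201 / 3400
= 0.0591


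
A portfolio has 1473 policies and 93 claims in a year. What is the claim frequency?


frequency = claims / policies
= 93 / 1473
= 0.0631


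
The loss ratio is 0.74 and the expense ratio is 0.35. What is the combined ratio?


Combined ratio = loss ratio + expense ratio
= 0.74 + 0.35
= 1.09


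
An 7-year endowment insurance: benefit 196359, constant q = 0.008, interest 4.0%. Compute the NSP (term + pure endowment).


Term component = 9216.7565
Pure endowment = 7_p_x * v^7 * benefit = 0.945326 * 0.759918 * 196359 = 141058.4612
NSP = 150275.2176


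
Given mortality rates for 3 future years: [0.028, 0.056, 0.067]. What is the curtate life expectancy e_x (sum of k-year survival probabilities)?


e_x = sum_{k=1}^{n} k_p_x
k_p_x values:
  1_p_x = 0.972
  2_p_x = 0.917568
  3_p_x = 0.856091
e_x = 2.7457


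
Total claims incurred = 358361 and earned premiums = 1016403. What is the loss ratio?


Loss ratio = claims / premiums
= 358361 / 1016403
= 0.3526


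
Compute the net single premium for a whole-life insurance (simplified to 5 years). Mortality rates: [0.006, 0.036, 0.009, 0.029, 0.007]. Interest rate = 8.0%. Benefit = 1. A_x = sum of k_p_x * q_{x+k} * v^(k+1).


v = 0.925926
Year 0: k_p_x=1.0, q=0.006, term=0.005556
Year 1: k_p_x=0.994, q=0.036, term=0.030679
Year 2: k_p_x=0.958216, q=0.009, term=0.006846
Year 3: k_p_x=0.949592, q=0.029, term=0.020241
Year 4: k_p_x=0.922054, q=0.007, term=0.004393
A_x = 0.0677


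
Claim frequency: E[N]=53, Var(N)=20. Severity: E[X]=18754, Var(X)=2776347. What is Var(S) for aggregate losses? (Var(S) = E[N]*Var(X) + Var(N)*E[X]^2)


Var(S) = E[N]*Var(X) + Var(N)*E[X]^2
= 53*2776347 + 20*18754^2
= 147146391 + 7034250320
= 7.1814e+09


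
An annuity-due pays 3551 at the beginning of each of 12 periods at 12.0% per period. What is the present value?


PV_due = PMT * (1-(1+i)^(-n))/i * (1+i)
PV_immediate = 21996.2229
PV_due = 21996.2229 * 1.12
= 24635.7696


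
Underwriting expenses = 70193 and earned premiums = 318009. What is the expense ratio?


Expense ratio = expenses / premiums
= 70193 / 318009
= 0.2207


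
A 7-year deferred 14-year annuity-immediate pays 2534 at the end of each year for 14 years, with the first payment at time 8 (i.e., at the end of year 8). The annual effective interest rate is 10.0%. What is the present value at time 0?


PV at time 7 of the 14-year annuity-immediate:
a_n = 2534 * (1-(1+0.1)^(-14))/0.1 = 18667.186
Discount back 7 years to time 0:
PV = 18667.186 * (1+0.1)^(-7)
= 18667.186 * 0.513158
= 9579.218


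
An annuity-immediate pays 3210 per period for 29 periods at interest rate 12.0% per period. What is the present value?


PV = PMT * (1 - (1+i)^(-n)) / i
= 3210 * (1 - (1+0.12)^(-29)) / 0.12
= 3210 * (1 - 0.037383) / 0.12
= 3210 * 8.021806
= 25749.9974


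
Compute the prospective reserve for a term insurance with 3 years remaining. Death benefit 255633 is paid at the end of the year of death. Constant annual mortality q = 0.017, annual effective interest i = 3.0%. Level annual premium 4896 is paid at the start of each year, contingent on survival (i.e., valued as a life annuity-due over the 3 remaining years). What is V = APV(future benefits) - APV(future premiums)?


v = 1/(1+i) = 0.970874
APV(future benefits) per unit = sum_{k=0}^{2} k_p_x * q * v^(k+1) = 0.04729
APV(future benefits) = 255633 * 0.04729 = 12088.7637
Life annuity-due factor ä_{x:3} = sum_{k=0}^{2} k_p_x * v^k = 2.865189
APV(future premiums) = 4896 * 2.865189 = 14027.9653
V = 12088.7637 - 14027.9653
= -1939.2016


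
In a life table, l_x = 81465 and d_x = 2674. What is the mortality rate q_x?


q_x = d_x / l_x
= 2674 / 81465
= 0.0328


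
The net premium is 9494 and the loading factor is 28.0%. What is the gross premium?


Gross = net * (1 + loading)
= 9494 * (1 + 0.28)
= 9494 * 1.28
= 12152.32


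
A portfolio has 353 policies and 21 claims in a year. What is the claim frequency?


frequency = claims / policies
= 21 / 353
= 0.0595


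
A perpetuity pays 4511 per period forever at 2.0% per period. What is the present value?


PV = PMT / i
= 4511 / 0.02
= 225550.0


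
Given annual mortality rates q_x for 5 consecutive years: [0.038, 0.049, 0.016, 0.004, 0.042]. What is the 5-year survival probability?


p_k = 1 - q_k for each year
Survival = product of (1 - q_k)
= 0.962 * 0.951 * 0.984 * 0.996 * 0.958
= 0.859


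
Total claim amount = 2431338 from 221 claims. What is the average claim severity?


severity = total / number
= 2431338 / 221
= 11001.5294


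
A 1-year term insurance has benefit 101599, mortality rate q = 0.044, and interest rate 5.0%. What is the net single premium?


NSP = benefit * q * v
v = 1/(1+i) = 0.952381
NSP = 101599 * 0.044 * 0.952381
= 4257.4819


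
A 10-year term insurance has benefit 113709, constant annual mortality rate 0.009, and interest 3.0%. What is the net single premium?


NSP = benefit * sum_{k=0}^{n-1} k_p_x * q * v^(k+1)
With constant q=0.009, v=0.970874
Sum = 0.073898
NSP = 113709 * 0.073898
= 8402.913


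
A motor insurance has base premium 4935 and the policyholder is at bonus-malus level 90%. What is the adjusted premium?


adjusted = base * BM_level / 100
= 4935 * 90 / 100
= 4935 * 0.9
= 4441.5


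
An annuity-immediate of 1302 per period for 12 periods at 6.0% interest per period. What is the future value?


FV = PMT * ((1+i)^n - 1) / i
= 1302 * ((1.06)^12 - 1) / 0.06
= 1302 * (2.012196 - 1) / 0.06
= 21964.6634


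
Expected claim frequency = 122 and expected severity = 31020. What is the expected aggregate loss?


E[S] = E[N] * E[X]
= 122 * 31020
= 3.7844e+06


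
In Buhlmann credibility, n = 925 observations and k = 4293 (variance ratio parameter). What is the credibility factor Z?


Z = n / (n + k)
= 925 / (925 + 4293)
= 925 / 5218
= 0.1773


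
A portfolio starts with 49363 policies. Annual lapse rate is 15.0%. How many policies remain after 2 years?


remaining = initial * (1 - lapse)^years
= 49363 * (1 - 0.15)^2
= 49363 * 0.7225
= 35664.7675


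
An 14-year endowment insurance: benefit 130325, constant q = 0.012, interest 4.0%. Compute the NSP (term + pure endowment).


Term component = 15408.175
Pure endowment = 14_p_x * v^14 * benefit = 0.844495 * 0.577475 * 130325 = 63556.2417
NSP = 78964.4167


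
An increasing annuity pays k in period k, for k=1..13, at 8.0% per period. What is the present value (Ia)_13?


(Ia)_n = sum_{k=1}^{n} k * v^k, v = 1/(1+i)
v = 0.925926
Sum computed term by term:
(Ia)_13 = 46.9501


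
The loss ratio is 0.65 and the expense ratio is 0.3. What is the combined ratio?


Combined ratio = loss ratio + expense ratio
= 0.65 + 0.3
= 0.95


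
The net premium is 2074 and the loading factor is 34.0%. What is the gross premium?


Gross = net * (1 + loading)
= 2074 * (1 + 0.34)
= 2074 * 1.34
= 2779.16


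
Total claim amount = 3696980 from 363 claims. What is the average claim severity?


severity = total / number
= 3696980 / 363
= 10184.5179


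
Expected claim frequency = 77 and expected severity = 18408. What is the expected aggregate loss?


E[S] = E[N] * E[X]
= 77 * 18408
= 1.4174e+06


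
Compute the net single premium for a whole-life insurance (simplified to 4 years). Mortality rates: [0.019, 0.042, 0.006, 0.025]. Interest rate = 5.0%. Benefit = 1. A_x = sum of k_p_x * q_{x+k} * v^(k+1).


v = 0.952381
Year 0: k_p_x=1.0, q=0.019, term=0.018095
Year 1: k_p_x=0.981, q=0.042, term=0.037371
Year 2: k_p_x=0.939798, q=0.006, term=0.004871
Year 3: k_p_x=0.934159, q=0.025, term=0.019213
A_x = 0.0796


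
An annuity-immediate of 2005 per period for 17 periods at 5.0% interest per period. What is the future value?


FV = PMT * ((1+i)^n - 1) / i
= 2005 * ((1.05)^17 - 1) / 0.05
= 2005 * (2.292018 - 1) / 0.05
= 51809.9345


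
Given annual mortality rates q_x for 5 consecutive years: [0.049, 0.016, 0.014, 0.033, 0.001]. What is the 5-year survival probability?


p_k = 1 - q_k for each year
Survival = product of (1 - q_k)
= 0.951 * 0.984 * 0.986 * 0.967 * 0.999
= 0.8913


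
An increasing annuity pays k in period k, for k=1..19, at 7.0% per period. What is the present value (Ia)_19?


(Ia)_n = sum_{k=1}^{n} k * v^k, v = 1/(1+i)
v = 0.934579
Sum computed term by term:
(Ia)_19 = 82.9347


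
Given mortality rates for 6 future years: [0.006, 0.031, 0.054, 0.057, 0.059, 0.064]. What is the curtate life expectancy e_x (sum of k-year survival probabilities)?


e_x = sum_{k=1}^{n} k_p_x
k_p_x values:
  1_p_x = 0.994
  2_p_x = 0.963186
  3_p_x = 0.911174
  4_p_x = 0.859237
  5_p_x = 0.808542
  6_p_x = 0.756795
e_x = 5.2929


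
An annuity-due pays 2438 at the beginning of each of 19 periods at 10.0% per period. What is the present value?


PV_due = PMT * (1-(1+i)^(-n))/i * (1+i)
PV_immediate = 20393.6752
PV_due = 20393.6752 * 1.1
= 22433.0427


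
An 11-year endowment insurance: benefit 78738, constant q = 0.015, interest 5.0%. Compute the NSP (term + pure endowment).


Term component = 9173.7053
Pure endowment = 11_p_x * v^11 * benefit = 0.846834 * 0.584679 * 78738 = 38985.2771
NSP = 48158.9823


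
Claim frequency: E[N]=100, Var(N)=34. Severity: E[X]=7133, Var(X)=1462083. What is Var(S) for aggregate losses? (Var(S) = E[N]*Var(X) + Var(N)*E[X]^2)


Var(S) = E[N]*Var(X) + Var(N)*E[X]^2
= 100*1462083 + 34*7133^2
= 146208300 + 1729909426
= 1.8761e+09


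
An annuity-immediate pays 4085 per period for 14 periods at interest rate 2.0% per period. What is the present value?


PV = PMT * (1 - (1+i)^(-n)) / i
= 4085 * (1 - (1+0.02)^(-14)) / 0.02
= 4085 * (1 - 0.757875) / 0.02
= 4085 * 12.106249
= 49454.0262


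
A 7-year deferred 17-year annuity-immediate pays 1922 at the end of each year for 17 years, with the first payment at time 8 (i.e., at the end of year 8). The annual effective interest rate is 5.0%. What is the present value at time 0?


PV at time 7 of the 17-year annuity-immediate:
a_n = 1922 * (1-(1+0.05)^(-17))/0.05 = 21668.7553
Discount back 7 years to time 0:
PV = 21668.7553 * (1+0.05)^(-7)
= 21668.7553 * 0.710681
= 15399.5799


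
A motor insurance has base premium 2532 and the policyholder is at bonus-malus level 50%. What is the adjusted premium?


adjusted = base * BM_level / 100
= 2532 * 50 / 100
= 2532 * 0.5
= 1266.0


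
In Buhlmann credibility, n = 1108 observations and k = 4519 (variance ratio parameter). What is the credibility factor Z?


Z = n / (n + k)
= 1108 / (1108 + 4519)
= 1108 / 5627
= 0.1969


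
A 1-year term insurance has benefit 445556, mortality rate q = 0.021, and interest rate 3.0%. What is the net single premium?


NSP = benefit * q * v
v = 1/(1+i) = 0.970874
NSP = 445556 * 0.021 * 0.970874
= 9084.1515


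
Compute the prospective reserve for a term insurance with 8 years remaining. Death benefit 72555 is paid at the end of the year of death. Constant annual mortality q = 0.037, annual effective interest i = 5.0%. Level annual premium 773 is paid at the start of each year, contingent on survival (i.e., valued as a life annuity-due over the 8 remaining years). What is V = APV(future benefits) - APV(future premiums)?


v = 1/(1+i) = 0.952381
APV(future benefits) per unit = sum_{k=0}^{7} k_p_x * q * v^(k+1) = 0.212386
APV(future benefits) = 72555 * 0.212386 = 15409.6681
Life annuity-due factor ä_{x:8} = sum_{k=0}^{7} k_p_x * v^k = 6.027171
APV(future premiums) = 773 * 6.027171 = 4659.0032
V = 15409.6681 - 4659.0032
= 10750.6649


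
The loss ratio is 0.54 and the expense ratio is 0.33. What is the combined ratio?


Combined ratio = loss ratio + expense ratio
= 0.54 + 0.33
= 0.87


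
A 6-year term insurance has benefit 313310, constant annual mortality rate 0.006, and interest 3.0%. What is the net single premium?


NSP = benefit * sum_{k=0}^{n-1} k_p_x * q * v^(k+1)
With constant q=0.006, v=0.970874
Sum = 0.032036
NSP = 313310 * 0.032036
= 10037.2272


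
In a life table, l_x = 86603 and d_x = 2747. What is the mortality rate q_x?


q_x = d_x / l_x
= 2747 / 86603
= 0.0317


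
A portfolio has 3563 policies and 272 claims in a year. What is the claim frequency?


frequency = claims / policies
= 272 / 3563
= 0.0763


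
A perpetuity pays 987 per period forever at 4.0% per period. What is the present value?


PV = PMT / i
= 987 / 0.04
= 24675.0


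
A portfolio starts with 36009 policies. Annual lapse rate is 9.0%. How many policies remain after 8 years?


remaining = initial * (1 - lapse)^years
= 36009 * (1 - 0.09)^8
= 36009 * 0.470253
= 16933.3233


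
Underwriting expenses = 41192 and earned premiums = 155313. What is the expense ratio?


Expense ratio = expenses / premiums
= 41192 / 155313
= 0.2652


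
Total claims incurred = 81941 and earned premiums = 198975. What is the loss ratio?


Loss ratio = claims / premiums
= 81941 / 198975
= 0.4118


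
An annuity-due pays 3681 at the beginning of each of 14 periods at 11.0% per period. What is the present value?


PV_due = PMT * (1-(1+i)^(-n))/i * (1+i)
PV_immediate = 25700.2459
PV_due = 25700.2459 * 1.11
= 28527.273


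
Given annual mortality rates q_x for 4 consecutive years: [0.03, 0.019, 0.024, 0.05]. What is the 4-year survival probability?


p_k = 1 - q_k for each year
Survival = product of (1 - q_k)
= 0.97 * 0.981 * 0.976 * 0.95
= 0.8823


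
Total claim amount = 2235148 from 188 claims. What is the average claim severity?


severity = total / number
= 2235148 / 188
= 11889.0851


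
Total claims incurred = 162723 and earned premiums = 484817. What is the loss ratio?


Loss ratio = claims / premiums
= 162723 / 484817
= 0.3356


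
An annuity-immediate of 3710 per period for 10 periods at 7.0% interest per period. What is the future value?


FV = PMT * ((1+i)^n - 1) / i
= 3710 * ((1.07)^10 - 1) / 0.07
= 3710 * (1.967151 - 1) / 0.07
= 51259.0219


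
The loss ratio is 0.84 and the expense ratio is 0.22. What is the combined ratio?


Combined ratio = loss ratio + expense ratio
= 0.84 + 0.22
= 1.06


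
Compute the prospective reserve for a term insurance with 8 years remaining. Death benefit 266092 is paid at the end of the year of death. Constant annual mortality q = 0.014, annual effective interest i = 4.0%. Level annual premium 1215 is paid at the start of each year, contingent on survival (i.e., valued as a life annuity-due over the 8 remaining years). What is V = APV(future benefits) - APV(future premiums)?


v = 1/(1+i) = 0.961538
APV(future benefits) per unit = sum_{k=0}^{7} k_p_x * q * v^(k+1) = 0.090027
APV(future benefits) = 266092 * 0.090027 = 23955.4926
Life annuity-due factor ä_{x:8} = sum_{k=0}^{7} k_p_x * v^k = 6.687728
APV(future premiums) = 1215 * 6.687728 = 8125.5893
V = 23955.4926 - 8125.5893
= 15829.9033


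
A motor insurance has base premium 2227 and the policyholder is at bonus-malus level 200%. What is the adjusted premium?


adjusted = base * BM_level / 100
= 2227 * 200 / 100
= 2227 * 2.0
= 4454.0


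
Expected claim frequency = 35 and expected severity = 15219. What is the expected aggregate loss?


E[S] = E[N] * E[X]
= 35 * 15219
= 532665


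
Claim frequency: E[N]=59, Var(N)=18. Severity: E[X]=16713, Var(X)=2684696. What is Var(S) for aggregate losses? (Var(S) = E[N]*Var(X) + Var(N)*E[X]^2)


Var(S) = E[N]*Var(X) + Var(N)*E[X]^2
= 59*2684696 + 18*16713^2
= 158397064 + 5027838642
= 5.1862e+09


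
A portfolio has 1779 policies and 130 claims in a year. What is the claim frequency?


frequency = claims / policies
= 130 / 1779
= 0.0731


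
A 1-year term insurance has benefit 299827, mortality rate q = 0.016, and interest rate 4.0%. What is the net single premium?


NSP = benefit * q * v
v = 1/(1+i) = 0.961538
NSP = 299827 * 0.016 * 0.961538
= 4612.7231


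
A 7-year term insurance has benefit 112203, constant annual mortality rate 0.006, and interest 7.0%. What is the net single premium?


NSP = benefit * sum_{k=0}^{n-1} k_p_x * q * v^(k+1)
With constant q=0.006, v=0.934579
Sum = 0.031811
NSP = 112203 * 0.031811
= 3569.2922


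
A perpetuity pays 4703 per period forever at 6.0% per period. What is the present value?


PV = PMT / i
= 4703 / 0.06
= 78383.3333


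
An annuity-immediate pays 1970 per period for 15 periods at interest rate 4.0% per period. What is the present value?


PV = PMT * (1 - (1+i)^(-n)) / i
= 1970 * (1 - (1+0.04)^(-15)) / 0.04
= 1970 * (1 - 0.555265) / 0.04
= 1970 * 11.118387
= 21903.2232


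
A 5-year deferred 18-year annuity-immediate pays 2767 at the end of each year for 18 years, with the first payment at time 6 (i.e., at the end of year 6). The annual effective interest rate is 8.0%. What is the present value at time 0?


PV at time 5 of the 18-year annuity-immediate:
a_n = 2767 * (1-(1+0.08)^(-18))/0.08 = 25932.0117
Discount back 5 years to time 0:
PV = 25932.0117 * (1+0.08)^(-5)
= 25932.0117 * 0.680583
= 17648.8914


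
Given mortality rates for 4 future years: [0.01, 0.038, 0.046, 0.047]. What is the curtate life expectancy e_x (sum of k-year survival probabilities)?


e_x = sum_{k=1}^{n} k_p_x
k_p_x values:
  1_p_x = 0.99
  2_p_x = 0.95238
  3_p_x = 0.908571
  4_p_x = 0.865868
e_x = 3.7168


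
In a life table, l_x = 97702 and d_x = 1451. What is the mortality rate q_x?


q_x = d_x / l_x
= 1451 / 97702
= 0.0149


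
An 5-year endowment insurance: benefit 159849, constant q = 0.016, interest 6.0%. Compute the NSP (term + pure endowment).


Term component = 10453.7835
Pure endowment = 5_p_x * v^5 * benefit = 0.922519 * 0.747258 * 159849 = 110193.5284
NSP = 120647.3119


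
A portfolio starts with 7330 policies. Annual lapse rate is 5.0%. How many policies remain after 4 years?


remaining = initial * (1 - lapse)^years
= 7330 * (1 - 0.05)^4
= 7330 * 0.814506
= 5970.3308


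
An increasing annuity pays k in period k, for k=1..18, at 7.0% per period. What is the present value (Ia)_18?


(Ia)_n = sum_{k=1}^{n} k * v^k, v = 1/(1+i)
v = 0.934579
Sum computed term by term:
(Ia)_18 = 77.681


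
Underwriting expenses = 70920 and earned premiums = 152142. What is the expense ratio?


Expense ratio = expenses / premiums
= 70920 / 152142
= 0.4661


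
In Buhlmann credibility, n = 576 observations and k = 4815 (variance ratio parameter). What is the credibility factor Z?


Z = n / (n + k)
= 576 / (576 + 4815)
= 576 / 5391
= 0.1068


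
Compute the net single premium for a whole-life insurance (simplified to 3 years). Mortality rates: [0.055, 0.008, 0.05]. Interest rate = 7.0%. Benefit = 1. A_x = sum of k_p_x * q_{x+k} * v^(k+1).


v = 0.934579
Year 0: k_p_x=1.0, q=0.055, term=0.051402
Year 1: k_p_x=0.945, q=0.008, term=0.006603
Year 2: k_p_x=0.93744, q=0.05, term=0.038262
A_x = 0.0963


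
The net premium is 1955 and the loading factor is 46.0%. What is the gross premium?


Gross = net * (1 + loading)
= 1955 * (1 + 0.46)
= 1955 * 1.46
= 2854.3


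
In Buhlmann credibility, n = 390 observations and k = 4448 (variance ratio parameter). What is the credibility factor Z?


Z = n / (n + k)
= 390 / (390 + 4448)
= 390 / 4838
= 0.0806


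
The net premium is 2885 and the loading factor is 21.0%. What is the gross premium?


Gross = net * (1 + loading)
= 2885 * (1 + 0.21)
= 2885 * 1.21
= 3490.85


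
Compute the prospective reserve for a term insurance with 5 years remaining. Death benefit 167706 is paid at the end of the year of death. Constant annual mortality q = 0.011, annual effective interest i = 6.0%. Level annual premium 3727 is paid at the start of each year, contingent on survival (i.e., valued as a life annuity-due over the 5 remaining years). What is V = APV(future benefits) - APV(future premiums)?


v = 1/(1+i) = 0.943396
APV(future benefits) per unit = sum_{k=0}^{4} k_p_x * q * v^(k+1) = 0.045386
APV(future benefits) = 167706 * 0.045386 = 7611.5236
Life annuity-due factor ä_{x:5} = sum_{k=0}^{4} k_p_x * v^k = 4.373571
APV(future premiums) = 3727 * 4.373571 = 16300.2991
V = 7611.5236 - 16300.2991
= -8688.7754


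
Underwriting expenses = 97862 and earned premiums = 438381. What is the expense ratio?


Expense ratio = expenses / premiums
= 97862 / 438381
= 0.2232


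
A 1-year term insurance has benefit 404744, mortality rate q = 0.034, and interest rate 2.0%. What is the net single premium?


NSP = benefit * q * v
v = 1/(1+i) = 0.980392
NSP = 404744 * 0.034 * 0.980392
= 13491.4667


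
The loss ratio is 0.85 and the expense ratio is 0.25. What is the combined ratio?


Combined ratio = loss ratio + expense ratio
= 0.85 + 0.25
= 1.1


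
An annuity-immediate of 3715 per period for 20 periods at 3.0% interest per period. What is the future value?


FV = PMT * ((1+i)^n - 1) / i
= 3715 * ((1.03)^20 - 1) / 0.03
= 3715 * (1.806111 - 1) / 0.03
= 99823.4412


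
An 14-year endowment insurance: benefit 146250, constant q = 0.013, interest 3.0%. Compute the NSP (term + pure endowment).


Term component = 19876.843
Pure endowment = 14_p_x * v^14 * benefit = 0.832607 * 0.661118 * 146250 = 80503.5193
NSP = 100380.3623


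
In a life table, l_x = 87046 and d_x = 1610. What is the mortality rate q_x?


q_x = d_x / l_x
= 1610 / 87046
= 0.0185


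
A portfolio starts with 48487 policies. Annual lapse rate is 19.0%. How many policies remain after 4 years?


remaining = initial * (1 - lapse)^years
= 48487 * (1 - 0.19)^4
= 48487 * 0.430467
= 20872.0636


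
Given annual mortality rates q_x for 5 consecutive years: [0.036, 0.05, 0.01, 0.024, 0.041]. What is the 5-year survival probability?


p_k = 1 - q_k for each year
Survival = product of (1 - q_k)
= 0.964 * 0.95 * 0.99 * 0.976 * 0.959
= 0.8486


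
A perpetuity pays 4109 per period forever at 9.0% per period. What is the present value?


PV = PMT / i
= 4109 / 0.09
= 45655.5556


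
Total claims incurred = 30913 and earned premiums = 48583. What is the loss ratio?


Loss ratio = claims / premiums
= 30913 / 48583
= 0.6363


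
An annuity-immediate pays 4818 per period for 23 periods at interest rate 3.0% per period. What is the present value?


PV = PMT * (1 - (1+i)^(-n)) / i
= 4818 * (1 - (1+0.03)^(-23)) / 0.03
= 4818 * (1 - 0.506692) / 0.03
= 4818 * 16.443608
= 79225.3052


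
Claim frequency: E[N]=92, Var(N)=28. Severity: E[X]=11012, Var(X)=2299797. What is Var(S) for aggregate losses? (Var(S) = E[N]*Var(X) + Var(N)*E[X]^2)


Var(S) = E[N]*Var(X) + Var(N)*E[X]^2
= 92*2299797 + 28*11012^2
= 211581324 + 3395396032
= 3.6070e+09


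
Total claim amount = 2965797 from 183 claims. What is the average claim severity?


severity = total / number
= 2965797 / 183
= 16206.541


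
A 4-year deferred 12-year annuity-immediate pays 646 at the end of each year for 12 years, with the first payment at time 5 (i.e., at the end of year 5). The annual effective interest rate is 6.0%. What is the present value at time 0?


PV at time 4 of the 12-year annuity-immediate:
a_n = 646 * (1-(1+0.06)^(-12))/0.06 = 5415.9632
Discount back 4 years to time 0:
PV = 5415.9632 * (1+0.06)^(-4)
= 5415.9632 * 0.792094
= 4289.9501


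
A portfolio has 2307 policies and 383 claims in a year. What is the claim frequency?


frequency = claims / policies
= 383 / 2307
= 0.166


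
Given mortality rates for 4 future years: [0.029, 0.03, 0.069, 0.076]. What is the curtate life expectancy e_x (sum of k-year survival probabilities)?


e_x = sum_{k=1}^{n} k_p_x
k_p_x values:
  1_p_x = 0.971
  2_p_x = 0.94187
  3_p_x = 0.876881
  4_p_x = 0.810238
e_x = 3.6


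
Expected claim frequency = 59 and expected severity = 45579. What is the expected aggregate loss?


E[S] = E[N] * E[X]
= 59 * 45579
= 2.6892e+06


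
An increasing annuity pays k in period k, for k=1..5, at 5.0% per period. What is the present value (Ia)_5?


(Ia)_n = sum_{k=1}^{n} k * v^k, v = 1/(1+i)
v = 0.952381
Sum computed term by term:
(Ia)_5 = 12.5664


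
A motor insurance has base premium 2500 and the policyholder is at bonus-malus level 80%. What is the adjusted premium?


adjusted = base * BM_level / 100
= 2500 * 80 / 100
= 2500 * 0.8
= 2000.0


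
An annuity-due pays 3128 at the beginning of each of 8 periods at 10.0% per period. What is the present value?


PV_due = PMT * (1-(1+i)^(-n))/i * (1+i)
PV_immediate = 16687.6491
PV_due = 16687.6491 * 1.1
= 18356.4141


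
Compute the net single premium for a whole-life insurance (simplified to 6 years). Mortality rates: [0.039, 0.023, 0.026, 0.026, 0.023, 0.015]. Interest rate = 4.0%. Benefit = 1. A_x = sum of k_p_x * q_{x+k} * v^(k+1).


v = 0.961538
Year 0: k_p_x=1.0, q=0.039, term=0.0375
Year 1: k_p_x=0.961, q=0.023, term=0.020435
Year 2: k_p_x=0.938897, q=0.026, term=0.021702
Year 3: k_p_x=0.914486, q=0.026, term=0.020324
Year 4: k_p_x=0.890709, q=0.023, term=0.016838
Year 5: k_p_x=0.870223, q=0.015, term=0.010316
A_x = 0.1271


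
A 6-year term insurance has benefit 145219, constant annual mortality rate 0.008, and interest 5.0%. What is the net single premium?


NSP = benefit * sum_{k=0}^{n-1} k_p_x * q * v^(k+1)
With constant q=0.008, v=0.952381
Sum = 0.039847
NSP = 145219 * 0.039847
= 5786.61


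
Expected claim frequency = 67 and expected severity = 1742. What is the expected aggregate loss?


E[S] = E[N] * E[X]
= 67 * 1742
= 116714


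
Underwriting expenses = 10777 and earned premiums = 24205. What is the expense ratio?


Expense ratio = expenses / premiums
= 10777 / 24205
= 0.4452


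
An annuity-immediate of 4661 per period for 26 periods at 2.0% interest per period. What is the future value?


FV = PMT * ((1+i)^n - 1) / i
= 4661 * ((1.02)^26 - 1) / 0.02
= 4661 * (1.673418 - 1) / 0.02
= 156940.0916


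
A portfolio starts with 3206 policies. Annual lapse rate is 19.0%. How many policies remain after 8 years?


remaining = initial * (1 - lapse)^years
= 3206 * (1 - 0.19)^8
= 3206 * 0.185302
= 594.0783


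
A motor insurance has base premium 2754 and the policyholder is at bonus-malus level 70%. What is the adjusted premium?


adjusted = base * BM_level / 100
= 2754 * 70 / 100
= 2754 * 0.7
= 1927.8


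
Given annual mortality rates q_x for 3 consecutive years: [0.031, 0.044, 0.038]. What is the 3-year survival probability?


p_k = 1 - q_k for each year
Survival = product of (1 - q_k)
= 0.969 * 0.956 * 0.962
= 0.8912


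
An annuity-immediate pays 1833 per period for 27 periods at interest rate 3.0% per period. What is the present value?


PV = PMT * (1 - (1+i)^(-n)) / i
= 1833 * (1 - (1+0.03)^(-27)) / 0.03
= 1833 * (1 - 0.450189) / 0.03
= 1833 * 18.327031
= 33593.4487


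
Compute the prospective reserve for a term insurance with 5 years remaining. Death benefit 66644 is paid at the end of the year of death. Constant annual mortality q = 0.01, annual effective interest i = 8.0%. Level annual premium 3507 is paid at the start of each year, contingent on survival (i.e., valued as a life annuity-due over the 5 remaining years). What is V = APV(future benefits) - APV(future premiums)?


v = 1/(1+i) = 0.925926
APV(future benefits) per unit = sum_{k=0}^{4} k_p_x * q * v^(k+1) = 0.039197
APV(future benefits) = 66644 * 0.039197 = 2612.2386
Life annuity-due factor ä_{x:5} = sum_{k=0}^{4} k_p_x * v^k = 4.233266
APV(future premiums) = 3507 * 4.233266 = 14846.0632
V = 2612.2386 - 14846.0632
= -12233.8246


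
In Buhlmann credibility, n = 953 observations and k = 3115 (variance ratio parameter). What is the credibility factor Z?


Z = n / (n + k)
= 953 / (953 + 3115)
= 953 / 4068
= 0.2343


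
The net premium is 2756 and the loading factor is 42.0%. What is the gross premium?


Gross = net * (1 + loading)
= 2756 * (1 + 0.42)
= 2756 * 1.42
= 3913.52


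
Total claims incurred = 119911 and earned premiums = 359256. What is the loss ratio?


Loss ratio = claims / premiums
= 119911 / 359256
= 0.3338


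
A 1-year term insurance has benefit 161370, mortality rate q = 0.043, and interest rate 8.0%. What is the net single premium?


NSP = benefit * q * v
v = 1/(1+i) = 0.925926
NSP = 161370 * 0.043 * 0.925926
= 6424.9167


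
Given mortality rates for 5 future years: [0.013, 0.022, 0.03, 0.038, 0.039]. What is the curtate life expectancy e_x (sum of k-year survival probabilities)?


e_x = sum_{k=1}^{n} k_p_x
k_p_x values:
  1_p_x = 0.987
  2_p_x = 0.965286
  3_p_x = 0.936327
  4_p_x = 0.900747
  5_p_x = 0.865618
e_x = 4.655


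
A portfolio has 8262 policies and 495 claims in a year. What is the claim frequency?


frequency = claims / policies
= 495 / 8262
= 0.0599


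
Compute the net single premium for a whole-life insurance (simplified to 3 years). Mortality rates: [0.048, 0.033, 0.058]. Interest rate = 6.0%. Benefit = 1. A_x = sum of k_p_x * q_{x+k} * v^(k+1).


v = 0.943396
Year 0: k_p_x=1.0, q=0.048, term=0.045283
Year 1: k_p_x=0.952, q=0.033, term=0.02796
Year 2: k_p_x=0.920584, q=0.058, term=0.044831
A_x = 0.1181


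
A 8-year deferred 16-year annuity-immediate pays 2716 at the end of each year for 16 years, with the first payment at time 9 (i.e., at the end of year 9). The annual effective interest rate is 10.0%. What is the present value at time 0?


PV at time 8 of the 16-year annuity-immediate:
a_n = 2716 * (1-(1+0.1)^(-16))/0.1 = 21249.1927
Discount back 8 years to time 0:
PV = 21249.1927 * (1+0.1)^(-8)
= 21249.1927 * 0.466507
= 9912.9052


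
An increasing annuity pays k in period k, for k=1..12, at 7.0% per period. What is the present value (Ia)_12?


(Ia)_n = sum_{k=1}^{n} k * v^k, v = 1/(1+i)
v = 0.934579
Sum computed term by term:
(Ia)_12 = 45.2933


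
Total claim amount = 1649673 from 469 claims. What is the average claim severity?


severity = total / number
= 1649673 / 469
= 3517.4264


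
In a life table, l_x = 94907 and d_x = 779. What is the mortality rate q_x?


q_x = d_x / l_x
= 779 / 94907
= 0.0082


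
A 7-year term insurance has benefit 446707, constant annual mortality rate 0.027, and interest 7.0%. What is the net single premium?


NSP = benefit * sum_{k=0}^{n-1} k_p_x * q * v^(k+1)
With constant q=0.027, v=0.934579
Sum = 0.135232
NSP = 446707 * 0.135232
= 60409.1332


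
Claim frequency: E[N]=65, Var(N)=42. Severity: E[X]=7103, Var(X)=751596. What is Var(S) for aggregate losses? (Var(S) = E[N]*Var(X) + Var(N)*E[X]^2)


Var(S) = E[N]*Var(X) + Var(N)*E[X]^2
= 65*751596 + 42*7103^2
= 48853740 + 2119009578
= 2.1679e+09


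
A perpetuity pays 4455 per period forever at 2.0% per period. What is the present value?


PV = PMT / i
= 4455 / 0.02
= 222750.0


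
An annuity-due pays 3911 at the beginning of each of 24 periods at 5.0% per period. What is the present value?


PV_due = PMT * (1-(1+i)^(-n))/i * (1+i)
PV_immediate = 53966.4881
PV_due = 53966.4881 * 1.05
= 56664.8125


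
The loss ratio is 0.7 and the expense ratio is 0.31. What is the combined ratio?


Combined ratio = loss ratio + expense ratio
= 0.7 + 0.31
= 1.01


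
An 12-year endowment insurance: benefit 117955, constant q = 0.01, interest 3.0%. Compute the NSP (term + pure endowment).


Term component = 11155.8148
Pure endowment = 12_p_x * v^12 * benefit = 0.886385 * 0.70138 * 117955 = 73331.7406
NSP = 84487.5555


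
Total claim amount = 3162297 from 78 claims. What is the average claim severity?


severity = total / number
= 3162297 / 78
= 40542.2692


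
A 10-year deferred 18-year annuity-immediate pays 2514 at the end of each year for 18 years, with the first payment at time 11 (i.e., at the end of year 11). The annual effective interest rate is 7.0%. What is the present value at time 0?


PV at time 10 of the 18-year annuity-immediate:
a_n = 2514 * (1-(1+0.07)^(-18))/0.07 = 25288.5445
Discount back 10 years to time 0:
PV = 25288.5445 * (1+0.07)^(-10)
= 25288.5445 * 0.508349
= 12855.4137


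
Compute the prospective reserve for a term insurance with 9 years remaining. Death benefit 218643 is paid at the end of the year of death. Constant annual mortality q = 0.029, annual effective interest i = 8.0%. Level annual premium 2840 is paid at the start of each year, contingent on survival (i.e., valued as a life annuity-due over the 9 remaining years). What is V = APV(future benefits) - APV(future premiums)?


v = 1/(1+i) = 0.925926
APV(future benefits) per unit = sum_{k=0}^{8} k_p_x * q * v^(k+1) = 0.16393
APV(future benefits) = 218643 * 0.16393 = 35842.2238
Life annuity-due factor ä_{x:9} = sum_{k=0}^{8} k_p_x * v^k = 6.104992
APV(future premiums) = 2840 * 6.104992 = 17338.1784
V = 35842.2238 - 17338.1784
= 18504.0454


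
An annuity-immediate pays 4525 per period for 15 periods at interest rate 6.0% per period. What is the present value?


PV = PMT * (1 - (1+i)^(-n)) / i
= 4525 * (1 - (1+0.06)^(-15)) / 0.06
= 4525 * (1 - 0.417265) / 0.06
= 4525 * 9.712249
= 43947.9267


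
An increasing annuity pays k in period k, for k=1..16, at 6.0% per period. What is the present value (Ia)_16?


(Ia)_n = sum_{k=1}^{n} k * v^k, v = 1/(1+i)
v = 0.943396
Sum computed term by term:
(Ia)_16 = 73.5651


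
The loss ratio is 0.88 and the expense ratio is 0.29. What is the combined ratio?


Combined ratio = loss ratio + expense ratio
= 0.88 + 0.29
= 1.17


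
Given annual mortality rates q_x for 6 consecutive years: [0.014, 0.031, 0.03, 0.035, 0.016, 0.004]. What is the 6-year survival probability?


p_k = 1 - q_k for each year
Survival = product of (1 - q_k)
= 0.986 * 0.969 * 0.97 * 0.965 * 0.984 * 0.996
= 0.8765


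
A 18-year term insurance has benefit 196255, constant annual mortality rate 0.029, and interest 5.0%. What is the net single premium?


NSP = benefit * sum_{k=0}^{n-1} k_p_x * q * v^(k+1)
With constant q=0.029, v=0.952381
Sum = 0.277282
NSP = 196255 * 0.277282
= 54417.9233


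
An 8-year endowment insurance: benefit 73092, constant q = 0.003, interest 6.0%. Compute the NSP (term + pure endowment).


Term component = 1348.6809
Pure endowment = 8_p_x * v^8 * benefit = 0.97625 * 0.627412 * 73092 = 44769.7006
NSP = 46118.3815


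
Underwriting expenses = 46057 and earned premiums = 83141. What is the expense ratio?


Expense ratio = expenses / premiums
= 46057 / 83141
= 0.554


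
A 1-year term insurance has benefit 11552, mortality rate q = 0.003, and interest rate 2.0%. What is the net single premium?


NSP = benefit * q * v
v = 1/(1+i) = 0.980392
NSP = 11552 * 0.003 * 0.980392
= 33.9765


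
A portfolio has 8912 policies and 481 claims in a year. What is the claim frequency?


frequency = claims / policies
= 481 / 8912
= 0.054


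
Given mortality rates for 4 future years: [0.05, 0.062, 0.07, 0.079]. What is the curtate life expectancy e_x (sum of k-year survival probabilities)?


e_x = sum_{k=1}^{n} k_p_x
k_p_x values:
  1_p_x = 0.95
  2_p_x = 0.8911
  3_p_x = 0.828723
  4_p_x = 0.763254
e_x = 3.4331


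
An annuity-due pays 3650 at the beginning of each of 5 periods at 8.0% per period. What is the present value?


PV_due = PMT * (1-(1+i)^(-n))/i * (1+i)
PV_immediate = 14573.3916
PV_due = 14573.3916 * 1.08
= 15739.263


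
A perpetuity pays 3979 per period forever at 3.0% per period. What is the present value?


PV = PMT / i
= 3979 / 0.03
= 132633.3333


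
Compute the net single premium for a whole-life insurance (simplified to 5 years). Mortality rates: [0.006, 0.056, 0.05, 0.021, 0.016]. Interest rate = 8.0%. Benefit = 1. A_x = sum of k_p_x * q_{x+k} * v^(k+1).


v = 0.925926
Year 0: k_p_x=1.0, q=0.006, term=0.005556
Year 1: k_p_x=0.994, q=0.056, term=0.047723
Year 2: k_p_x=0.938336, q=0.05, term=0.037244
Year 3: k_p_x=0.891419, q=0.021, term=0.01376
Year 4: k_p_x=0.872699, q=0.016, term=0.009503
A_x = 0.1138


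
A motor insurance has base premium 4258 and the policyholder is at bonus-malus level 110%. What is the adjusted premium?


adjusted = base * BM_level / 100
= 4258 * 110 / 100
= 4258 * 1.1
= 4683.8


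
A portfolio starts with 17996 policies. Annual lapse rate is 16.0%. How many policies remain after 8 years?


remaining = initial * (1 - lapse)^years
= 17996 * (1 - 0.16)^8
= 17996 * 0.247876
= 4460.7745


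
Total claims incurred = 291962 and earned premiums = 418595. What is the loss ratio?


Loss ratio = claims / premiums
= 291962 / 418595
= 0.6975


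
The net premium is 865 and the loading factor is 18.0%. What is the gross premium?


Gross = net * (1 + loading)
= 865 * (1 + 0.18)
= 865 * 1.18
= 1020.7


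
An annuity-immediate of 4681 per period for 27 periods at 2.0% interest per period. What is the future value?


FV = PMT * ((1+i)^n - 1) / i
= 4681 * ((1.02)^27 - 1) / 0.02
= 4681 * (1.706886 - 1) / 0.02
= 165446.7799


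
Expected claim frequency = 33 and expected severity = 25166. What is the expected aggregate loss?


E[S] = E[N] * E[X]
= 33 * 25166
= 830478


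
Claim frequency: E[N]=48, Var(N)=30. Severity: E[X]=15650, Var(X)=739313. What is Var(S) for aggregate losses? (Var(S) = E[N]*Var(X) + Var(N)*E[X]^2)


Var(S) = E[N]*Var(X) + Var(N)*E[X]^2
= 48*739313 + 30*15650^2
= 35487024 + 7347675000
= 7.3832e+09
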